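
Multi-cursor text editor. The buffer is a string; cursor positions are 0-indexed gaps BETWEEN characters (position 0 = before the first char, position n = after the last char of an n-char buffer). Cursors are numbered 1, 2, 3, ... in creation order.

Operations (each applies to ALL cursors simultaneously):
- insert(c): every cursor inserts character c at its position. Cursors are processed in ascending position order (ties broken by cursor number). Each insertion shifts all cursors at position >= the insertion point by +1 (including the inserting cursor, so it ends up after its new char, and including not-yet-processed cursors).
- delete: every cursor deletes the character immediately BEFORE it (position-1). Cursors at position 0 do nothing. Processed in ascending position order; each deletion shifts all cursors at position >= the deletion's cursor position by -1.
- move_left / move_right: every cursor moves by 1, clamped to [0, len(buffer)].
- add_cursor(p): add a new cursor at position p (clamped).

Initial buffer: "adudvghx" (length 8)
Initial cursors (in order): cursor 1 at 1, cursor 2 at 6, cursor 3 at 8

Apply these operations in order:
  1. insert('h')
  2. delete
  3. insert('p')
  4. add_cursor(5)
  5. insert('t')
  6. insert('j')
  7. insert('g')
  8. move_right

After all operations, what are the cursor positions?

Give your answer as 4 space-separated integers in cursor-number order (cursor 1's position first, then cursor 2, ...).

After op 1 (insert('h')): buffer="ahdudvghhxh" (len 11), cursors c1@2 c2@8 c3@11, authorship .1.....2..3
After op 2 (delete): buffer="adudvghx" (len 8), cursors c1@1 c2@6 c3@8, authorship ........
After op 3 (insert('p')): buffer="apdudvgphxp" (len 11), cursors c1@2 c2@8 c3@11, authorship .1.....2..3
After op 4 (add_cursor(5)): buffer="apdudvgphxp" (len 11), cursors c1@2 c4@5 c2@8 c3@11, authorship .1.....2..3
After op 5 (insert('t')): buffer="aptdudtvgpthxpt" (len 15), cursors c1@3 c4@7 c2@11 c3@15, authorship .11...4..22..33
After op 6 (insert('j')): buffer="aptjdudtjvgptjhxptj" (len 19), cursors c1@4 c4@9 c2@14 c3@19, authorship .111...44..222..333
After op 7 (insert('g')): buffer="aptjgdudtjgvgptjghxptjg" (len 23), cursors c1@5 c4@11 c2@17 c3@23, authorship .1111...444..2222..3333
After op 8 (move_right): buffer="aptjgdudtjgvgptjghxptjg" (len 23), cursors c1@6 c4@12 c2@18 c3@23, authorship .1111...444..2222..3333

Answer: 6 18 23 12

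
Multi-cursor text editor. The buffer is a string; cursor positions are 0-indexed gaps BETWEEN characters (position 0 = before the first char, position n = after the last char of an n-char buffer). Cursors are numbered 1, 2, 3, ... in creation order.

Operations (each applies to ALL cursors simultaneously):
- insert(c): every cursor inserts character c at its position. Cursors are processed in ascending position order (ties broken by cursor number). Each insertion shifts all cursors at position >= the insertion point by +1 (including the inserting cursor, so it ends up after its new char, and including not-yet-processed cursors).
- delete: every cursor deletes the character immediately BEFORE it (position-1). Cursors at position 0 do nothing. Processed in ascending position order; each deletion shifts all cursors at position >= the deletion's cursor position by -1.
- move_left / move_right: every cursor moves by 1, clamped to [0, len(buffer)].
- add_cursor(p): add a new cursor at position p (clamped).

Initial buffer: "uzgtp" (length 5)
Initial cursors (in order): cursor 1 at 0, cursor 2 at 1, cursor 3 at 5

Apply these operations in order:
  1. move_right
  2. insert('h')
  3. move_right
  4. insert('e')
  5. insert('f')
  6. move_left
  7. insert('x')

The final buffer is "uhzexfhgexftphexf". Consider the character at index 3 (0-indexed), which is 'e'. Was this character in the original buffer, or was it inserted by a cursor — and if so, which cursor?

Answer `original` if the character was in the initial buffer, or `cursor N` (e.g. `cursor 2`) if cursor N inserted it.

Answer: cursor 1

Derivation:
After op 1 (move_right): buffer="uzgtp" (len 5), cursors c1@1 c2@2 c3@5, authorship .....
After op 2 (insert('h')): buffer="uhzhgtph" (len 8), cursors c1@2 c2@4 c3@8, authorship .1.2...3
After op 3 (move_right): buffer="uhzhgtph" (len 8), cursors c1@3 c2@5 c3@8, authorship .1.2...3
After op 4 (insert('e')): buffer="uhzehgetphe" (len 11), cursors c1@4 c2@7 c3@11, authorship .1.12.2..33
After op 5 (insert('f')): buffer="uhzefhgeftphef" (len 14), cursors c1@5 c2@9 c3@14, authorship .1.112.22..333
After op 6 (move_left): buffer="uhzefhgeftphef" (len 14), cursors c1@4 c2@8 c3@13, authorship .1.112.22..333
After op 7 (insert('x')): buffer="uhzexfhgexftphexf" (len 17), cursors c1@5 c2@10 c3@16, authorship .1.1112.222..3333
Authorship (.=original, N=cursor N): . 1 . 1 1 1 2 . 2 2 2 . . 3 3 3 3
Index 3: author = 1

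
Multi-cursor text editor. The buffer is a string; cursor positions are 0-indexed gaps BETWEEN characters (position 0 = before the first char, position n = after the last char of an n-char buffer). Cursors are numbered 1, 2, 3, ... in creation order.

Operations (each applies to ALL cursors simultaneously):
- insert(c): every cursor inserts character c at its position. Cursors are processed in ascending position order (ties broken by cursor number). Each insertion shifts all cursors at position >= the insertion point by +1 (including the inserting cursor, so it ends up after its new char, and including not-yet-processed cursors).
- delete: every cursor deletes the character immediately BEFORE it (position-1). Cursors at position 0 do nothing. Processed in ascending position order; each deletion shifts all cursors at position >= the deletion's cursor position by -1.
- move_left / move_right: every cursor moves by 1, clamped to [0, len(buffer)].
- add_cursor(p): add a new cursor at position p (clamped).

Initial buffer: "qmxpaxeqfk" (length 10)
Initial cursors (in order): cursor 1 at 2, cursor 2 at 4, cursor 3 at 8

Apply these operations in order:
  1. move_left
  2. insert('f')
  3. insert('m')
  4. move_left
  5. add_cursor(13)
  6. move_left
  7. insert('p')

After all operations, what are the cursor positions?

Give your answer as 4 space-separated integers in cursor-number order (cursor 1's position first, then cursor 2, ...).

After op 1 (move_left): buffer="qmxpaxeqfk" (len 10), cursors c1@1 c2@3 c3@7, authorship ..........
After op 2 (insert('f')): buffer="qfmxfpaxefqfk" (len 13), cursors c1@2 c2@5 c3@10, authorship .1..2....3...
After op 3 (insert('m')): buffer="qfmmxfmpaxefmqfk" (len 16), cursors c1@3 c2@7 c3@13, authorship .11..22....33...
After op 4 (move_left): buffer="qfmmxfmpaxefmqfk" (len 16), cursors c1@2 c2@6 c3@12, authorship .11..22....33...
After op 5 (add_cursor(13)): buffer="qfmmxfmpaxefmqfk" (len 16), cursors c1@2 c2@6 c3@12 c4@13, authorship .11..22....33...
After op 6 (move_left): buffer="qfmmxfmpaxefmqfk" (len 16), cursors c1@1 c2@5 c3@11 c4@12, authorship .11..22....33...
After op 7 (insert('p')): buffer="qpfmmxpfmpaxepfpmqfk" (len 20), cursors c1@2 c2@7 c3@14 c4@16, authorship .111..222....3343...

Answer: 2 7 14 16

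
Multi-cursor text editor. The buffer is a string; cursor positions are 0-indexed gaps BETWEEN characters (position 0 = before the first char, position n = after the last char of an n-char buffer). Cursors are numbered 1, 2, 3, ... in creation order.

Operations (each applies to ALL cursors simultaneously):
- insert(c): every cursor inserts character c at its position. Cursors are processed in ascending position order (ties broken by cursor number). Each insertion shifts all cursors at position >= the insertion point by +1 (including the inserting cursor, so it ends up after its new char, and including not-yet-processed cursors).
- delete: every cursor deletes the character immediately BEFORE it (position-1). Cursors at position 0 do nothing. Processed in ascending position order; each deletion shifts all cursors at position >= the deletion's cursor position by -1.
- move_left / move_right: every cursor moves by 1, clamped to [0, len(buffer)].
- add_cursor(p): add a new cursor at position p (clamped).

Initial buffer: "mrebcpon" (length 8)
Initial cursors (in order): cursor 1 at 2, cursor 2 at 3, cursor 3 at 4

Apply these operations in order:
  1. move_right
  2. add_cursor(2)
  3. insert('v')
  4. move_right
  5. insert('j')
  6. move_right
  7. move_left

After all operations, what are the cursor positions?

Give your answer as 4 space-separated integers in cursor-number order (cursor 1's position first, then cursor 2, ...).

After op 1 (move_right): buffer="mrebcpon" (len 8), cursors c1@3 c2@4 c3@5, authorship ........
After op 2 (add_cursor(2)): buffer="mrebcpon" (len 8), cursors c4@2 c1@3 c2@4 c3@5, authorship ........
After op 3 (insert('v')): buffer="mrvevbvcvpon" (len 12), cursors c4@3 c1@5 c2@7 c3@9, authorship ..4.1.2.3...
After op 4 (move_right): buffer="mrvevbvcvpon" (len 12), cursors c4@4 c1@6 c2@8 c3@10, authorship ..4.1.2.3...
After op 5 (insert('j')): buffer="mrvejvbjvcjvpjon" (len 16), cursors c4@5 c1@8 c2@11 c3@14, authorship ..4.41.12.23.3..
After op 6 (move_right): buffer="mrvejvbjvcjvpjon" (len 16), cursors c4@6 c1@9 c2@12 c3@15, authorship ..4.41.12.23.3..
After op 7 (move_left): buffer="mrvejvbjvcjvpjon" (len 16), cursors c4@5 c1@8 c2@11 c3@14, authorship ..4.41.12.23.3..

Answer: 8 11 14 5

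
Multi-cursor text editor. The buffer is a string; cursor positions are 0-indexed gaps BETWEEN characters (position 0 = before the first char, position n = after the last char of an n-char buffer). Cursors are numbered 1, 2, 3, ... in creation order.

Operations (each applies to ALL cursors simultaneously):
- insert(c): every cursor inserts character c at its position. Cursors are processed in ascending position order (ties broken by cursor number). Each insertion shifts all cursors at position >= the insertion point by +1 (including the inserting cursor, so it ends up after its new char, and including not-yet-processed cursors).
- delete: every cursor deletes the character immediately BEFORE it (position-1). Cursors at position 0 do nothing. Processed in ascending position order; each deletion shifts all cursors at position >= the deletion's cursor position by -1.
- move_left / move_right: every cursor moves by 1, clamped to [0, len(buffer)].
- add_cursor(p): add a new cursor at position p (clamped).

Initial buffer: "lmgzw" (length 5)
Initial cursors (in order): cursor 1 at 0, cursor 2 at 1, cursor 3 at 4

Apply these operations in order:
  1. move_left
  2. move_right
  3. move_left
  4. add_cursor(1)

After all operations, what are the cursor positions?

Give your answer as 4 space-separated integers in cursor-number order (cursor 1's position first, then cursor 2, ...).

Answer: 0 0 3 1

Derivation:
After op 1 (move_left): buffer="lmgzw" (len 5), cursors c1@0 c2@0 c3@3, authorship .....
After op 2 (move_right): buffer="lmgzw" (len 5), cursors c1@1 c2@1 c3@4, authorship .....
After op 3 (move_left): buffer="lmgzw" (len 5), cursors c1@0 c2@0 c3@3, authorship .....
After op 4 (add_cursor(1)): buffer="lmgzw" (len 5), cursors c1@0 c2@0 c4@1 c3@3, authorship .....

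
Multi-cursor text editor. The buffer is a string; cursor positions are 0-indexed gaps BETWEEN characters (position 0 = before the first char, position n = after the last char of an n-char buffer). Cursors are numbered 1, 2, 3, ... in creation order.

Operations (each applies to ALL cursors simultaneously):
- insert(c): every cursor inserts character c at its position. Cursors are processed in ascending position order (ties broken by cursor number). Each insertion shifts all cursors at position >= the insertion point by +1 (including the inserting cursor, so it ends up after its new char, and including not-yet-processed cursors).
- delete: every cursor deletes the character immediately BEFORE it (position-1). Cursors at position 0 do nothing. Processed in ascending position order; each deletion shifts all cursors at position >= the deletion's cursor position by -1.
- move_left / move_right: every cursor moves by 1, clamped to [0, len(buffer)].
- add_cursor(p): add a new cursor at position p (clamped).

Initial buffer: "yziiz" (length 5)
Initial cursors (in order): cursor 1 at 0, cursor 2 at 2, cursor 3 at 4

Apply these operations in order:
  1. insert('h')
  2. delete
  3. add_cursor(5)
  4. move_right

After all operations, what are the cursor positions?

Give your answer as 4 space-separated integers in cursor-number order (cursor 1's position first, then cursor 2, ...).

After op 1 (insert('h')): buffer="hyzhiihz" (len 8), cursors c1@1 c2@4 c3@7, authorship 1..2..3.
After op 2 (delete): buffer="yziiz" (len 5), cursors c1@0 c2@2 c3@4, authorship .....
After op 3 (add_cursor(5)): buffer="yziiz" (len 5), cursors c1@0 c2@2 c3@4 c4@5, authorship .....
After op 4 (move_right): buffer="yziiz" (len 5), cursors c1@1 c2@3 c3@5 c4@5, authorship .....

Answer: 1 3 5 5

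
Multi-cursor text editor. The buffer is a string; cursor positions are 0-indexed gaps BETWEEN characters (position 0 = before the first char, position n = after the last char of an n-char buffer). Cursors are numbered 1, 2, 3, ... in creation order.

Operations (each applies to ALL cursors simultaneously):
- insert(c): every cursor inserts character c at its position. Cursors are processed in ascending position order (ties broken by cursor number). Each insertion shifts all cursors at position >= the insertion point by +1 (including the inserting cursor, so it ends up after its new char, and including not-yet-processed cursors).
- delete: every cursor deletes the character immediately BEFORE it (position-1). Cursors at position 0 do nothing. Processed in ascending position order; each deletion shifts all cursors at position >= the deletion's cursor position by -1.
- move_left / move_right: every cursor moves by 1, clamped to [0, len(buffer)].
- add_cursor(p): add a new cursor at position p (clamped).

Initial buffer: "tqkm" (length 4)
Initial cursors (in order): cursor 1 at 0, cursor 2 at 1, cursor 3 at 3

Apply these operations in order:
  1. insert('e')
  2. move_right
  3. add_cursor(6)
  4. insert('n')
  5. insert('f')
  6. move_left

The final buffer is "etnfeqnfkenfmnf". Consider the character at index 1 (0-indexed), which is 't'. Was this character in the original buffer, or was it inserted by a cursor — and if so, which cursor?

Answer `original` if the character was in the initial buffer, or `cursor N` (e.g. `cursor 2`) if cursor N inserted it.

After op 1 (insert('e')): buffer="eteqkem" (len 7), cursors c1@1 c2@3 c3@6, authorship 1.2..3.
After op 2 (move_right): buffer="eteqkem" (len 7), cursors c1@2 c2@4 c3@7, authorship 1.2..3.
After op 3 (add_cursor(6)): buffer="eteqkem" (len 7), cursors c1@2 c2@4 c4@6 c3@7, authorship 1.2..3.
After op 4 (insert('n')): buffer="etneqnkenmn" (len 11), cursors c1@3 c2@6 c4@9 c3@11, authorship 1.12.2.34.3
After op 5 (insert('f')): buffer="etnfeqnfkenfmnf" (len 15), cursors c1@4 c2@8 c4@12 c3@15, authorship 1.112.22.344.33
After op 6 (move_left): buffer="etnfeqnfkenfmnf" (len 15), cursors c1@3 c2@7 c4@11 c3@14, authorship 1.112.22.344.33
Authorship (.=original, N=cursor N): 1 . 1 1 2 . 2 2 . 3 4 4 . 3 3
Index 1: author = original

Answer: original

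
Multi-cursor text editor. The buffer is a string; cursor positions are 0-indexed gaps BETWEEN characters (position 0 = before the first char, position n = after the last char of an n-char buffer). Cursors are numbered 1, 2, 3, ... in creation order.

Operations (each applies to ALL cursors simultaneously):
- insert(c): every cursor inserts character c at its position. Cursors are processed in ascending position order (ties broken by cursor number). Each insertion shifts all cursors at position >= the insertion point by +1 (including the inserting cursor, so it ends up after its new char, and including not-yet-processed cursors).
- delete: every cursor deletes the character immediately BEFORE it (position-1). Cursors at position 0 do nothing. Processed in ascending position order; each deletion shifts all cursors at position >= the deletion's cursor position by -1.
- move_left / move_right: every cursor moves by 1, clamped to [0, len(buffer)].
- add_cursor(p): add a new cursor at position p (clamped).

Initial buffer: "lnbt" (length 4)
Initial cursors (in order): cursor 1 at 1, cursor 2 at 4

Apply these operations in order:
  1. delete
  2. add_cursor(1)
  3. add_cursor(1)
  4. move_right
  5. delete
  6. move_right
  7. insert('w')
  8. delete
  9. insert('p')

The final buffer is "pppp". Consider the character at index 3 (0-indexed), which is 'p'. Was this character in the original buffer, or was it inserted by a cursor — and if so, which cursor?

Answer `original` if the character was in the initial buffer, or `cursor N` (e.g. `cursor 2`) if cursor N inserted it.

After op 1 (delete): buffer="nb" (len 2), cursors c1@0 c2@2, authorship ..
After op 2 (add_cursor(1)): buffer="nb" (len 2), cursors c1@0 c3@1 c2@2, authorship ..
After op 3 (add_cursor(1)): buffer="nb" (len 2), cursors c1@0 c3@1 c4@1 c2@2, authorship ..
After op 4 (move_right): buffer="nb" (len 2), cursors c1@1 c2@2 c3@2 c4@2, authorship ..
After op 5 (delete): buffer="" (len 0), cursors c1@0 c2@0 c3@0 c4@0, authorship 
After op 6 (move_right): buffer="" (len 0), cursors c1@0 c2@0 c3@0 c4@0, authorship 
After op 7 (insert('w')): buffer="wwww" (len 4), cursors c1@4 c2@4 c3@4 c4@4, authorship 1234
After op 8 (delete): buffer="" (len 0), cursors c1@0 c2@0 c3@0 c4@0, authorship 
After op 9 (insert('p')): buffer="pppp" (len 4), cursors c1@4 c2@4 c3@4 c4@4, authorship 1234
Authorship (.=original, N=cursor N): 1 2 3 4
Index 3: author = 4

Answer: cursor 4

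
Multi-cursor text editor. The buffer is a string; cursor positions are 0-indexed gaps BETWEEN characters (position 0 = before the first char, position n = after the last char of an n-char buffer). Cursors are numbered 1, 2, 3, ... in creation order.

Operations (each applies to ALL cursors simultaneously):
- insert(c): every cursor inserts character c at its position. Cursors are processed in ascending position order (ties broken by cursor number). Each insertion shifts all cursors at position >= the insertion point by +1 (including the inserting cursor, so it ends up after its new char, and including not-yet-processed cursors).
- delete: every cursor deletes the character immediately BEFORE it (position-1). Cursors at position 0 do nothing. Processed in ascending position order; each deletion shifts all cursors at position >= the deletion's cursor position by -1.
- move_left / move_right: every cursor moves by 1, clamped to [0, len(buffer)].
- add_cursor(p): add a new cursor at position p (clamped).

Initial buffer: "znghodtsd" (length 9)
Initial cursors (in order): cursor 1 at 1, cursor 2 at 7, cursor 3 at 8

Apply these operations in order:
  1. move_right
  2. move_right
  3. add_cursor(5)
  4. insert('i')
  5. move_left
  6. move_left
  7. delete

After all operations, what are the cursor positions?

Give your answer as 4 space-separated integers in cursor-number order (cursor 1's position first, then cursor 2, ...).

Answer: 1 7 7 3

Derivation:
After op 1 (move_right): buffer="znghodtsd" (len 9), cursors c1@2 c2@8 c3@9, authorship .........
After op 2 (move_right): buffer="znghodtsd" (len 9), cursors c1@3 c2@9 c3@9, authorship .........
After op 3 (add_cursor(5)): buffer="znghodtsd" (len 9), cursors c1@3 c4@5 c2@9 c3@9, authorship .........
After op 4 (insert('i')): buffer="zngihoidtsdii" (len 13), cursors c1@4 c4@7 c2@13 c3@13, authorship ...1..4....23
After op 5 (move_left): buffer="zngihoidtsdii" (len 13), cursors c1@3 c4@6 c2@12 c3@12, authorship ...1..4....23
After op 6 (move_left): buffer="zngihoidtsdii" (len 13), cursors c1@2 c4@5 c2@11 c3@11, authorship ...1..4....23
After op 7 (delete): buffer="zgioidtii" (len 9), cursors c1@1 c4@3 c2@7 c3@7, authorship ..1.4..23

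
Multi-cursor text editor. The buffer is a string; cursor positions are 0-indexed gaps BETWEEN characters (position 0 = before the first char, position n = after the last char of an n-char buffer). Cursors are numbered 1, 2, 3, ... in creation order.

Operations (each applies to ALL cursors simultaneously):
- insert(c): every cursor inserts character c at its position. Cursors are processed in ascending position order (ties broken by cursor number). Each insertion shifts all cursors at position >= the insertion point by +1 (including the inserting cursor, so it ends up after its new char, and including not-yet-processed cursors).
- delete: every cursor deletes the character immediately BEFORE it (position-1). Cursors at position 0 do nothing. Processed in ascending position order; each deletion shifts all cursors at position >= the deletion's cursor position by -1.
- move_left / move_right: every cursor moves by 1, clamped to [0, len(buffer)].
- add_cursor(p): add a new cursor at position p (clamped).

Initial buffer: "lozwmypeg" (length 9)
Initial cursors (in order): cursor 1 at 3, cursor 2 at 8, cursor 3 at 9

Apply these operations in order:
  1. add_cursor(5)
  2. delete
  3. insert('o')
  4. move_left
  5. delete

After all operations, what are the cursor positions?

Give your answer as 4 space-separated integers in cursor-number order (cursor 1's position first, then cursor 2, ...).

Answer: 1 4 4 2

Derivation:
After op 1 (add_cursor(5)): buffer="lozwmypeg" (len 9), cursors c1@3 c4@5 c2@8 c3@9, authorship .........
After op 2 (delete): buffer="lowyp" (len 5), cursors c1@2 c4@3 c2@5 c3@5, authorship .....
After op 3 (insert('o')): buffer="loowoypoo" (len 9), cursors c1@3 c4@5 c2@9 c3@9, authorship ..1.4..23
After op 4 (move_left): buffer="loowoypoo" (len 9), cursors c1@2 c4@4 c2@8 c3@8, authorship ..1.4..23
After op 5 (delete): buffer="looyo" (len 5), cursors c1@1 c4@2 c2@4 c3@4, authorship .14.3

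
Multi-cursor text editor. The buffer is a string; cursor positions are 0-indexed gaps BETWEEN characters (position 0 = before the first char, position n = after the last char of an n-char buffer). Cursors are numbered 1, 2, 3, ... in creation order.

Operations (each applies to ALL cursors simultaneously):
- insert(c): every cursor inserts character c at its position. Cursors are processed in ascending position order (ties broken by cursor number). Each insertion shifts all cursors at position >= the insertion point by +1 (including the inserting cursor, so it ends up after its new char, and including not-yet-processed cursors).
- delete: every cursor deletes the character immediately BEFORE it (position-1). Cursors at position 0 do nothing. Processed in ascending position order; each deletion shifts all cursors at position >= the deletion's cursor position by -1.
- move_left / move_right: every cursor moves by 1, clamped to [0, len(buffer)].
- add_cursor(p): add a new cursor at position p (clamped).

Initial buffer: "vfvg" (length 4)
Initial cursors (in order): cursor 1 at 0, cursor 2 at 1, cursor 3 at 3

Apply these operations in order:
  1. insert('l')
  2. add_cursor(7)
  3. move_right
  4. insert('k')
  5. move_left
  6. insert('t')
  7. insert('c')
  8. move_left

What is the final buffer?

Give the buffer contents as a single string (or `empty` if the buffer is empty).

Answer: lvtcklftckvlgkttcck

Derivation:
After op 1 (insert('l')): buffer="lvlfvlg" (len 7), cursors c1@1 c2@3 c3@6, authorship 1.2..3.
After op 2 (add_cursor(7)): buffer="lvlfvlg" (len 7), cursors c1@1 c2@3 c3@6 c4@7, authorship 1.2..3.
After op 3 (move_right): buffer="lvlfvlg" (len 7), cursors c1@2 c2@4 c3@7 c4@7, authorship 1.2..3.
After op 4 (insert('k')): buffer="lvklfkvlgkk" (len 11), cursors c1@3 c2@6 c3@11 c4@11, authorship 1.12.2.3.34
After op 5 (move_left): buffer="lvklfkvlgkk" (len 11), cursors c1@2 c2@5 c3@10 c4@10, authorship 1.12.2.3.34
After op 6 (insert('t')): buffer="lvtklftkvlgkttk" (len 15), cursors c1@3 c2@7 c3@14 c4@14, authorship 1.112.22.3.3344
After op 7 (insert('c')): buffer="lvtcklftckvlgkttcck" (len 19), cursors c1@4 c2@9 c3@18 c4@18, authorship 1.1112.222.3.334344
After op 8 (move_left): buffer="lvtcklftckvlgkttcck" (len 19), cursors c1@3 c2@8 c3@17 c4@17, authorship 1.1112.222.3.334344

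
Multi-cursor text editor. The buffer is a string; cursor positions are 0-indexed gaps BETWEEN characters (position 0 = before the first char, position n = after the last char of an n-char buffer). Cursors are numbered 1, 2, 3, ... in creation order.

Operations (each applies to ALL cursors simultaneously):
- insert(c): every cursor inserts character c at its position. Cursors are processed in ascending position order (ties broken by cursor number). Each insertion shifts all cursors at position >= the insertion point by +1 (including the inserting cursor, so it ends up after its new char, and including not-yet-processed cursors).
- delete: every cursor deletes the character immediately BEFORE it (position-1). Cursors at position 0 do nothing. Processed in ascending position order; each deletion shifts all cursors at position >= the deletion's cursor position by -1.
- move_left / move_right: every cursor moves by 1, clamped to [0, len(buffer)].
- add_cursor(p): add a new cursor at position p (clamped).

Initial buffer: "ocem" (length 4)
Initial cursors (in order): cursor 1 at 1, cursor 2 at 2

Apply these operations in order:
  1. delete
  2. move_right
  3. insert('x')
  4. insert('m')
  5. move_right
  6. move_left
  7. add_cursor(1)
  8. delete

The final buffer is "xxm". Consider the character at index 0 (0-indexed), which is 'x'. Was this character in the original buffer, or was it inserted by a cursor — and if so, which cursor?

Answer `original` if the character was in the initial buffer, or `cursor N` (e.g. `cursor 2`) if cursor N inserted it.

Answer: cursor 1

Derivation:
After op 1 (delete): buffer="em" (len 2), cursors c1@0 c2@0, authorship ..
After op 2 (move_right): buffer="em" (len 2), cursors c1@1 c2@1, authorship ..
After op 3 (insert('x')): buffer="exxm" (len 4), cursors c1@3 c2@3, authorship .12.
After op 4 (insert('m')): buffer="exxmmm" (len 6), cursors c1@5 c2@5, authorship .1212.
After op 5 (move_right): buffer="exxmmm" (len 6), cursors c1@6 c2@6, authorship .1212.
After op 6 (move_left): buffer="exxmmm" (len 6), cursors c1@5 c2@5, authorship .1212.
After op 7 (add_cursor(1)): buffer="exxmmm" (len 6), cursors c3@1 c1@5 c2@5, authorship .1212.
After op 8 (delete): buffer="xxm" (len 3), cursors c3@0 c1@2 c2@2, authorship 12.
Authorship (.=original, N=cursor N): 1 2 .
Index 0: author = 1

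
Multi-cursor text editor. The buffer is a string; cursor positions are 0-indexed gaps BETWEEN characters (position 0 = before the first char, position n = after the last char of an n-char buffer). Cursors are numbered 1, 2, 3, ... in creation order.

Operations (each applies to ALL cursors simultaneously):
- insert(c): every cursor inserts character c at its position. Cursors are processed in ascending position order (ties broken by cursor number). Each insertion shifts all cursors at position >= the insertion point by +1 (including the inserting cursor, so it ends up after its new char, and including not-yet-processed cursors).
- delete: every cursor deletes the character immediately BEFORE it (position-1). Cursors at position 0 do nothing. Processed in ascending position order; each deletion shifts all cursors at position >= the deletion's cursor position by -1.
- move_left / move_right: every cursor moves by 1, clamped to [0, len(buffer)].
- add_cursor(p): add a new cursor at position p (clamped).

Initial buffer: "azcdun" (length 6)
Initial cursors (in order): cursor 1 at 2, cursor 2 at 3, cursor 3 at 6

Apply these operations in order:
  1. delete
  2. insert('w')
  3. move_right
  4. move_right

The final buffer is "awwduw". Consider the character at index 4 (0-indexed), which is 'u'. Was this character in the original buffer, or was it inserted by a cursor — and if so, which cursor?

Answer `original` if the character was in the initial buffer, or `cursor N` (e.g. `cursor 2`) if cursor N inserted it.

Answer: original

Derivation:
After op 1 (delete): buffer="adu" (len 3), cursors c1@1 c2@1 c3@3, authorship ...
After op 2 (insert('w')): buffer="awwduw" (len 6), cursors c1@3 c2@3 c3@6, authorship .12..3
After op 3 (move_right): buffer="awwduw" (len 6), cursors c1@4 c2@4 c3@6, authorship .12..3
After op 4 (move_right): buffer="awwduw" (len 6), cursors c1@5 c2@5 c3@6, authorship .12..3
Authorship (.=original, N=cursor N): . 1 2 . . 3
Index 4: author = original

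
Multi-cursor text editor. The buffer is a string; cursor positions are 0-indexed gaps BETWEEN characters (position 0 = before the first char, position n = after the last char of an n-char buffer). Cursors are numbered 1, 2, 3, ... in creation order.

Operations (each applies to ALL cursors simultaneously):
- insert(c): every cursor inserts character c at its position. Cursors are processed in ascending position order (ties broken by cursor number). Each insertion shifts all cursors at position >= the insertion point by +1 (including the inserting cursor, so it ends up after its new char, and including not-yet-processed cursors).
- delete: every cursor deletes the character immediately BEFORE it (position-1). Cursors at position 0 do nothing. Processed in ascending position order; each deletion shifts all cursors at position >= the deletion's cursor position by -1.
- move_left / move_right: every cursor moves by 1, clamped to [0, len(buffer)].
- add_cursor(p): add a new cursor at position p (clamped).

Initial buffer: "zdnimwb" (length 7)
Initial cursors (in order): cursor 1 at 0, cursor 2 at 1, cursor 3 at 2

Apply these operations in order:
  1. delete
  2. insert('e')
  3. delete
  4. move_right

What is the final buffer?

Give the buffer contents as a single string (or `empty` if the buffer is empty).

After op 1 (delete): buffer="nimwb" (len 5), cursors c1@0 c2@0 c3@0, authorship .....
After op 2 (insert('e')): buffer="eeenimwb" (len 8), cursors c1@3 c2@3 c3@3, authorship 123.....
After op 3 (delete): buffer="nimwb" (len 5), cursors c1@0 c2@0 c3@0, authorship .....
After op 4 (move_right): buffer="nimwb" (len 5), cursors c1@1 c2@1 c3@1, authorship .....

Answer: nimwb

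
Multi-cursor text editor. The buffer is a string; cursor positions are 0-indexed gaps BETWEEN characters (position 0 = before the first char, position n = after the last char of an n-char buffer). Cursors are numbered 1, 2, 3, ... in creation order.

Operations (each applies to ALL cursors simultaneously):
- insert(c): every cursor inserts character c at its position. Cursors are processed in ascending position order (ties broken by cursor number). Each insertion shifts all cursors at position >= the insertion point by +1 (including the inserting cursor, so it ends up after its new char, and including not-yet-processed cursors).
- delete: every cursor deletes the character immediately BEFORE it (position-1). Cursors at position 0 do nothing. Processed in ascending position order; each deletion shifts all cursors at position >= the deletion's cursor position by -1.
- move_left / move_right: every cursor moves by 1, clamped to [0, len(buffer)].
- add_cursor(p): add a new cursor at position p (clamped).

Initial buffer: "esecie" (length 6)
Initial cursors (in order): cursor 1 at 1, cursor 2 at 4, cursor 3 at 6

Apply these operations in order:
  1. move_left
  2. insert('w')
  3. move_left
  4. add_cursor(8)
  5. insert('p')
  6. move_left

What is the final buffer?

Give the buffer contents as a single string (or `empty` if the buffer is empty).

After op 1 (move_left): buffer="esecie" (len 6), cursors c1@0 c2@3 c3@5, authorship ......
After op 2 (insert('w')): buffer="wesewciwe" (len 9), cursors c1@1 c2@5 c3@8, authorship 1...2..3.
After op 3 (move_left): buffer="wesewciwe" (len 9), cursors c1@0 c2@4 c3@7, authorship 1...2..3.
After op 4 (add_cursor(8)): buffer="wesewciwe" (len 9), cursors c1@0 c2@4 c3@7 c4@8, authorship 1...2..3.
After op 5 (insert('p')): buffer="pwesepwcipwpe" (len 13), cursors c1@1 c2@6 c3@10 c4@12, authorship 11...22..334.
After op 6 (move_left): buffer="pwesepwcipwpe" (len 13), cursors c1@0 c2@5 c3@9 c4@11, authorship 11...22..334.

Answer: pwesepwcipwpe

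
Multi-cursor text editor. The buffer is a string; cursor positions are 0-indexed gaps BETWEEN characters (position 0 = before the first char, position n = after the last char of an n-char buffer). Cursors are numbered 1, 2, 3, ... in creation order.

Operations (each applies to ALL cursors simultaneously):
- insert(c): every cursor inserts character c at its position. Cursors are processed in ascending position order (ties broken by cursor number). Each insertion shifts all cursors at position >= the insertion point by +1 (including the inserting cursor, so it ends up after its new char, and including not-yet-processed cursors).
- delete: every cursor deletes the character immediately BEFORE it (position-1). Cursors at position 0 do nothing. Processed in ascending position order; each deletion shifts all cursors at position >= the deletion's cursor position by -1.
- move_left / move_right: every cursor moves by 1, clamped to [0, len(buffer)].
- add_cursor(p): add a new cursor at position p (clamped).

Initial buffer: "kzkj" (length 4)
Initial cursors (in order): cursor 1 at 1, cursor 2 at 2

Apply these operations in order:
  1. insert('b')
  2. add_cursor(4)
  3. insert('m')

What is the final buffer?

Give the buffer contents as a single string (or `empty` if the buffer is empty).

Answer: kbmzbmmkj

Derivation:
After op 1 (insert('b')): buffer="kbzbkj" (len 6), cursors c1@2 c2@4, authorship .1.2..
After op 2 (add_cursor(4)): buffer="kbzbkj" (len 6), cursors c1@2 c2@4 c3@4, authorship .1.2..
After op 3 (insert('m')): buffer="kbmzbmmkj" (len 9), cursors c1@3 c2@7 c3@7, authorship .11.223..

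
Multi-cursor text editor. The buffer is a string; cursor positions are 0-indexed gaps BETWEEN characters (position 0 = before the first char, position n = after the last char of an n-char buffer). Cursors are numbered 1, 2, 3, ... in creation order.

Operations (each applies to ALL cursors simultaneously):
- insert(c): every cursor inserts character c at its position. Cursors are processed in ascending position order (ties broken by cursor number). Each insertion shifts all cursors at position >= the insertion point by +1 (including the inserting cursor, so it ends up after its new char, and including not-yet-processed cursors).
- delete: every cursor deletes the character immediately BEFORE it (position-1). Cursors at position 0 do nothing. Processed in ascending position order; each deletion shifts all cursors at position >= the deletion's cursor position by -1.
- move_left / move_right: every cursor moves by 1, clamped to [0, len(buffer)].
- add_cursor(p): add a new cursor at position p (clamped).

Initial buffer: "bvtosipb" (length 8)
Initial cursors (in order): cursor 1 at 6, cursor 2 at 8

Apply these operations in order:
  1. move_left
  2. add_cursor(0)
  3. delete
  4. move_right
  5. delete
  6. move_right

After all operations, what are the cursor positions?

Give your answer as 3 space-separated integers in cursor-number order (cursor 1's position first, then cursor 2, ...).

Answer: 3 3 1

Derivation:
After op 1 (move_left): buffer="bvtosipb" (len 8), cursors c1@5 c2@7, authorship ........
After op 2 (add_cursor(0)): buffer="bvtosipb" (len 8), cursors c3@0 c1@5 c2@7, authorship ........
After op 3 (delete): buffer="bvtoib" (len 6), cursors c3@0 c1@4 c2@5, authorship ......
After op 4 (move_right): buffer="bvtoib" (len 6), cursors c3@1 c1@5 c2@6, authorship ......
After op 5 (delete): buffer="vto" (len 3), cursors c3@0 c1@3 c2@3, authorship ...
After op 6 (move_right): buffer="vto" (len 3), cursors c3@1 c1@3 c2@3, authorship ...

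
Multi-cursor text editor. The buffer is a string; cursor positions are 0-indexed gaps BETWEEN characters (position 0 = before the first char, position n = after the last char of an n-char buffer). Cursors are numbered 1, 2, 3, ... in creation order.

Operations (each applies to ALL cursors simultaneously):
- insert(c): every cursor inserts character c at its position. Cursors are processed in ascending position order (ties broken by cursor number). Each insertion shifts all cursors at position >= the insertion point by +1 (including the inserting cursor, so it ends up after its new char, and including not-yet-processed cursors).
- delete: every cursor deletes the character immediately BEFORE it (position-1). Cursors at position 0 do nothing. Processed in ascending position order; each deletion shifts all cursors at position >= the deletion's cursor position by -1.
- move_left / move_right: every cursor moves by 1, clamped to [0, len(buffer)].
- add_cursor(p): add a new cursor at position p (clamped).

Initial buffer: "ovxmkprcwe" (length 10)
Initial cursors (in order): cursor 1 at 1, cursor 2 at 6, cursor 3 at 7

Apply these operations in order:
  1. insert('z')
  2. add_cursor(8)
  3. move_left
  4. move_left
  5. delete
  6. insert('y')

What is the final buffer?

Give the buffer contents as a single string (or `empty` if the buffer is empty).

After op 1 (insert('z')): buffer="ozvxmkpzrzcwe" (len 13), cursors c1@2 c2@8 c3@10, authorship .1.....2.3...
After op 2 (add_cursor(8)): buffer="ozvxmkpzrzcwe" (len 13), cursors c1@2 c2@8 c4@8 c3@10, authorship .1.....2.3...
After op 3 (move_left): buffer="ozvxmkpzrzcwe" (len 13), cursors c1@1 c2@7 c4@7 c3@9, authorship .1.....2.3...
After op 4 (move_left): buffer="ozvxmkpzrzcwe" (len 13), cursors c1@0 c2@6 c4@6 c3@8, authorship .1.....2.3...
After op 5 (delete): buffer="ozvxprzcwe" (len 10), cursors c1@0 c2@4 c4@4 c3@5, authorship .1....3...
After op 6 (insert('y')): buffer="yozvxyypyrzcwe" (len 14), cursors c1@1 c2@7 c4@7 c3@9, authorship 1.1..24.3.3...

Answer: yozvxyypyrzcwe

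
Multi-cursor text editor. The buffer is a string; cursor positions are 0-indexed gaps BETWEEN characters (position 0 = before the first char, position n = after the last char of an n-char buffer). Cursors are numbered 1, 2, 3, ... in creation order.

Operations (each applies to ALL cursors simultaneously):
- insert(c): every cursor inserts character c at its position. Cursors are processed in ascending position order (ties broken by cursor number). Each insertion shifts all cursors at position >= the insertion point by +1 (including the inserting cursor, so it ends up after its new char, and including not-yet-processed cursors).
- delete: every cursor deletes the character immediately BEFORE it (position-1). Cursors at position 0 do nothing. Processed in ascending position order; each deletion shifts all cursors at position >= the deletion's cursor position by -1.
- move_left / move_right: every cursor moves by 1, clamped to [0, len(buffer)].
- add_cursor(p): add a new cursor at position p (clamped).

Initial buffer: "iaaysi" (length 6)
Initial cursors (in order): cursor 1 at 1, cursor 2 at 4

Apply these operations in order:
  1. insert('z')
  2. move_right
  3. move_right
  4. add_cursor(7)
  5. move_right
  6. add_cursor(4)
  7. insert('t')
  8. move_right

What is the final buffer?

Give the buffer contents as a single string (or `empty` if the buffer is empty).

After op 1 (insert('z')): buffer="izaayzsi" (len 8), cursors c1@2 c2@6, authorship .1...2..
After op 2 (move_right): buffer="izaayzsi" (len 8), cursors c1@3 c2@7, authorship .1...2..
After op 3 (move_right): buffer="izaayzsi" (len 8), cursors c1@4 c2@8, authorship .1...2..
After op 4 (add_cursor(7)): buffer="izaayzsi" (len 8), cursors c1@4 c3@7 c2@8, authorship .1...2..
After op 5 (move_right): buffer="izaayzsi" (len 8), cursors c1@5 c2@8 c3@8, authorship .1...2..
After op 6 (add_cursor(4)): buffer="izaayzsi" (len 8), cursors c4@4 c1@5 c2@8 c3@8, authorship .1...2..
After op 7 (insert('t')): buffer="izaatytzsitt" (len 12), cursors c4@5 c1@7 c2@12 c3@12, authorship .1..4.12..23
After op 8 (move_right): buffer="izaatytzsitt" (len 12), cursors c4@6 c1@8 c2@12 c3@12, authorship .1..4.12..23

Answer: izaatytzsitt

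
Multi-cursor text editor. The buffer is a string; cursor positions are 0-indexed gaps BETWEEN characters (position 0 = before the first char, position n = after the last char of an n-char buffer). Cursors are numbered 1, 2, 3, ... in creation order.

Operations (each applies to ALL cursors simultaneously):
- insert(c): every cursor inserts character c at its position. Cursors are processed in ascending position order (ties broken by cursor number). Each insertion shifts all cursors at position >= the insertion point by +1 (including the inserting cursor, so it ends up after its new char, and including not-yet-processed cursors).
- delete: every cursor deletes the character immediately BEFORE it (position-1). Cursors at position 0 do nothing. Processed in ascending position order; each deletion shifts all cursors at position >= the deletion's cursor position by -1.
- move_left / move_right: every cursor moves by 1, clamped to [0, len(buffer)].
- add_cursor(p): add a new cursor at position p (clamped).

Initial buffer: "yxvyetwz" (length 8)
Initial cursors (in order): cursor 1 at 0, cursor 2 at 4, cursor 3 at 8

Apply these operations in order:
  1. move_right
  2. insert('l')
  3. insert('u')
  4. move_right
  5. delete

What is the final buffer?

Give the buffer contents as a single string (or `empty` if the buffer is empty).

Answer: yluvyeluwzl

Derivation:
After op 1 (move_right): buffer="yxvyetwz" (len 8), cursors c1@1 c2@5 c3@8, authorship ........
After op 2 (insert('l')): buffer="ylxvyeltwzl" (len 11), cursors c1@2 c2@7 c3@11, authorship .1....2...3
After op 3 (insert('u')): buffer="yluxvyelutwzlu" (len 14), cursors c1@3 c2@9 c3@14, authorship .11....22...33
After op 4 (move_right): buffer="yluxvyelutwzlu" (len 14), cursors c1@4 c2@10 c3@14, authorship .11....22...33
After op 5 (delete): buffer="yluvyeluwzl" (len 11), cursors c1@3 c2@8 c3@11, authorship .11...22..3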